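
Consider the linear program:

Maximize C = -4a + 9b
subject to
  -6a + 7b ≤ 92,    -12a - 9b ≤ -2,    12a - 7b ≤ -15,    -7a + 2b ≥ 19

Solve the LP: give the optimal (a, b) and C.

At the optimal vertex, -6a + 7b = 92 and -7a + 2b = 19.
Solving simultaneously gives a = 51/37, b = 530/37.

a = 51/37, b = 530/37, maximum C = 4566/37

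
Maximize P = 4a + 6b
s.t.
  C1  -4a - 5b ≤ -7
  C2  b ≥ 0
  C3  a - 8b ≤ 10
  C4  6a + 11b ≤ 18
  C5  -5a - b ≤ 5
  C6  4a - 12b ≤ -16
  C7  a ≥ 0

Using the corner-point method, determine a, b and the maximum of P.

a = 10/29, b = 42/29, maximum P = 292/29

The optimum lies where 6a + 11b = 18 and 4a - 12b = -16.
Solving simultaneously gives a = 10/29, b = 42/29.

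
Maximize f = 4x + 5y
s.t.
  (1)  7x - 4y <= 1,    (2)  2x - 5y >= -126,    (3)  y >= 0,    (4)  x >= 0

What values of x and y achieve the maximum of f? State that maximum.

x = 509/27, y = 884/27, maximum f = 2152/9

Extreme points and f = 4x + 5y:
  (509/27, 884/27) → f = 2152/9
  (1/7, 0) → f = 4/7
  (0, 126/5) → f = 126
  (0, 0) → f = 0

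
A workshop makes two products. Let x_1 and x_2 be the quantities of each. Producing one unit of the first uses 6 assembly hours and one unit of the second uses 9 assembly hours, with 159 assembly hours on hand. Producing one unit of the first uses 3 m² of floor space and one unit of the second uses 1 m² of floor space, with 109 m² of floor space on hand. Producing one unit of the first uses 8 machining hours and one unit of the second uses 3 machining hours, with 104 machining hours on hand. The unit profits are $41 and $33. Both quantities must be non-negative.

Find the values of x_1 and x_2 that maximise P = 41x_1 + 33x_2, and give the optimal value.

x_1 = 17/2, x_2 = 12, maximum P = 1489/2

Vertices and P = 41x_1 + 33x_2:
  (0, 0) → P = 0
  (0, 53/3) → P = 583
  (13, 0) → P = 533
  (17/2, 12) → P = 1489/2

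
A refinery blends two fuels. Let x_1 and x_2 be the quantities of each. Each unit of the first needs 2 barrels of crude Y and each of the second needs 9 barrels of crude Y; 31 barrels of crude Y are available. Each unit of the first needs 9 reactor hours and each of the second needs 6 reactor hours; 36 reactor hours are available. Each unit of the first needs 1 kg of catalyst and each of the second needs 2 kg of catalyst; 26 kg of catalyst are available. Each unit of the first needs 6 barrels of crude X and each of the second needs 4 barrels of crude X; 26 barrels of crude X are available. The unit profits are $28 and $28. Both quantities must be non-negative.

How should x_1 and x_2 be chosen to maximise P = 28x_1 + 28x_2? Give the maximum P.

x_1 = 2, x_2 = 3, maximum P = 140

The optimum lies where 2x_1 + 9x_2 = 31 and 9x_1 + 6x_2 = 36.
Solving simultaneously gives x_1 = 2, x_2 = 3.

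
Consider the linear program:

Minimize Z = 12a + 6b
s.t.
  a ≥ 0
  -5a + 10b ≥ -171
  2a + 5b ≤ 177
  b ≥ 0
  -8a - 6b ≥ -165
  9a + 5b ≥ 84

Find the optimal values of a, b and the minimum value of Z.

a = 0, b = 84/5, minimum Z = 504/5

Extreme points and Z = 12a + 6b:
  (0, 55/2) → Z = 165
  (0, 84/5) → Z = 504/5
  (165/8, 0) → Z = 495/2
  (28/3, 0) → Z = 112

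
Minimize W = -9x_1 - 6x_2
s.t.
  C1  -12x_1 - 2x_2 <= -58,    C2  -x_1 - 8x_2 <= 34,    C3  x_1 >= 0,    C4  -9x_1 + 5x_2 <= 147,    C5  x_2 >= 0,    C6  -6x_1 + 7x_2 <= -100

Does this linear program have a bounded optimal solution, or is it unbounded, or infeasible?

unbounded

From the feasible point (50/3, 0), moving in the direction (7, 6) keeps every constraint satisfied while W decreases without bound.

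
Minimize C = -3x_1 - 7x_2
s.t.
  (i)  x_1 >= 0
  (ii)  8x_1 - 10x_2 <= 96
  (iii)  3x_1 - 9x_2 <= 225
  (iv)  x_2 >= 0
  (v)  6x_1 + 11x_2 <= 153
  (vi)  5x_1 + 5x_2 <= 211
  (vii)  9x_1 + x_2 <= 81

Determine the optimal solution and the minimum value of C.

x_1 = 0, x_2 = 153/11, minimum C = -1071/11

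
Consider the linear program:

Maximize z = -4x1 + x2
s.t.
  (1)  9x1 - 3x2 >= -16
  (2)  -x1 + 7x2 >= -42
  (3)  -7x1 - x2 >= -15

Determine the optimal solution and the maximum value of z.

Extreme points and z = -4x1 + x2:
  (-119/30, -197/30) → z = 93/10
  (29/30, 247/30) → z = 131/30
  (147/50, -279/50) → z = -867/50

The binding constraints are 9x1 - 3x2 = -16 and -x1 + 7x2 = -42.
Solving simultaneously gives x1 = -119/30, x2 = -197/30.

x1 = -119/30, x2 = -197/30, maximum z = 93/10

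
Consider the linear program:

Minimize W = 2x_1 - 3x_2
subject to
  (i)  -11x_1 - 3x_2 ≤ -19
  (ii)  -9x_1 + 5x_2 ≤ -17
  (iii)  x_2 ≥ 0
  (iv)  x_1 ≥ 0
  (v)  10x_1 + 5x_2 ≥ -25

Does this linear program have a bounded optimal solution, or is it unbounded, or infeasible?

unbounded

From the feasible point (17/9, 0), moving in the direction (5, 9) keeps every constraint satisfied while W decreases without bound.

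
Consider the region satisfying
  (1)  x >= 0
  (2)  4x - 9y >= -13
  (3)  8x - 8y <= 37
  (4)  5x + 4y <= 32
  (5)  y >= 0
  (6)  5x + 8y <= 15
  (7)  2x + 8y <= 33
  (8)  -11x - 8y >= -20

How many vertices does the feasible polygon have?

The feasible vertices (each the meet of two boundaries and inside every other half-plane) are:
  (0, 13/9)
  (0, 0)
  (31/77, 125/77)
  (20/11, 0)
  (5/6, 65/48)

5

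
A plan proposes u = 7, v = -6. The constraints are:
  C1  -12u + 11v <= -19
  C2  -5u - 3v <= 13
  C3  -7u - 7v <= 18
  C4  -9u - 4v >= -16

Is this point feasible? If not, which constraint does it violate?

not feasible — violates C4

Constraint C4: -9u - 4v = -39, which is not ≥ -16. All other constraints are satisfied.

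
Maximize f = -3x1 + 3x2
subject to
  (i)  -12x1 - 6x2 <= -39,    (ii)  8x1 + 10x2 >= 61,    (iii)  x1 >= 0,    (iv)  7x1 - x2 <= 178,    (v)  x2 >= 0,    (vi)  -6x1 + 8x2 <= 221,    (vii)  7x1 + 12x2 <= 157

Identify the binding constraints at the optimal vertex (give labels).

(iii) and (vii)

Feasible corners and f = -3x1 + 3x2:
  (1/3, 35/6) → f = 33/2
  (0, 13/2) → f = 39/2
  (61/8, 0) → f = -183/8
  (0, 157/12) → f = 157/4
  (157/7, 0) → f = -471/7

The maximum is at (0, 157/12). Substituting into each constraint, equality holds for (iii) and (vii); the remaining constraints have slack.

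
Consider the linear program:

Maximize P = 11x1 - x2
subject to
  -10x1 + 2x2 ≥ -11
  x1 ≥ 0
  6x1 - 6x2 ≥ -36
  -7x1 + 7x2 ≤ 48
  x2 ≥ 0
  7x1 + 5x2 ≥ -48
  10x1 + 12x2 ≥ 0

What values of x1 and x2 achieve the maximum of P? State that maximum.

x1 = 23/8, x2 = 71/8, maximum P = 91/4

The binding constraints are -10x1 + 2x2 = -11 and 6x1 - 6x2 = -36.
Solving simultaneously gives x1 = 23/8, x2 = 71/8.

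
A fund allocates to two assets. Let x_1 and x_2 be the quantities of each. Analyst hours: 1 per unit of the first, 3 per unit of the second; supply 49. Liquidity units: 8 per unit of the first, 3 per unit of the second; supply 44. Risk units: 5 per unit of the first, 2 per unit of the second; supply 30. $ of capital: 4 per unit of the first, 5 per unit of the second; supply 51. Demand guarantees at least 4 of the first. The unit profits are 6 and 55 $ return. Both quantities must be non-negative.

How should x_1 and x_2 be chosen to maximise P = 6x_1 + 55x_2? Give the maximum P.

x_1 = 4, x_2 = 4, maximum P = 244

Vertices and P = 6x_1 + 55x_2:
  (11/2, 0) → P = 33
  (4, 0) → P = 24
  (4, 4) → P = 244

The binding constraints are 8x_1 + 3x_2 = 44 and x_1 = 4.
Solving simultaneously gives x_1 = 4, x_2 = 4.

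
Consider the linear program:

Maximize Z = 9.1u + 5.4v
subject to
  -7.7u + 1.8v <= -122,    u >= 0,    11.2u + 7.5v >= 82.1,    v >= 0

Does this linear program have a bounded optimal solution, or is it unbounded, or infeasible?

unbounded

From the feasible point (1220/77, 0), moving in the direction (1, 0) keeps every constraint satisfied while Z increases without bound.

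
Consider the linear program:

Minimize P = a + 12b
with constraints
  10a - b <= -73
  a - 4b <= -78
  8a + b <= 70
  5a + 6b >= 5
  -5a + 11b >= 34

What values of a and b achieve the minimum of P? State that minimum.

a = -224/13, b = 395/26, minimum P = 2146/13

The feasible region is unbounded (it extends along (-1, 8), (-6, 5)), but P strictly increases along every unbounded feasible direction, so there is no improving ray and the minimum is attained at a vertex.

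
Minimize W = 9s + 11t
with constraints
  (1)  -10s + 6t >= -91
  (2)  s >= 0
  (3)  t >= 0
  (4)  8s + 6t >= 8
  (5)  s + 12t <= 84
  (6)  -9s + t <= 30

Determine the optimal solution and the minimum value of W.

Vertices and W = 9s + 11t:
  (91/10, 0) → W = 819/10
  (38/3, 107/18) → W = 3229/18
  (0, 4/3) → W = 44/3
  (0, 7) → W = 77
  (1, 0) → W = 9

At the optimal vertex, t = 0 and 8s + 6t = 8.
Solving simultaneously gives s = 1, t = 0.

s = 1, t = 0, minimum W = 9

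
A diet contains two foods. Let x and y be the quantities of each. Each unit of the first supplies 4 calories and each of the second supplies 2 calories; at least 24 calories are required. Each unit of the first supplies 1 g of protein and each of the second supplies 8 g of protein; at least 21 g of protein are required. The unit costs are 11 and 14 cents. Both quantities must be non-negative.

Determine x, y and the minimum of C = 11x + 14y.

x = 5, y = 2, minimum C = 83

The feasible region is unbounded (it extends along (0, 1), (1, 0)), but C strictly increases along every unbounded feasible direction, so there is no improving ray and the minimum is attained at a vertex.

The optimum lies where 4x + 2y = 24 and x + 8y = 21.
Solving simultaneously gives x = 5, y = 2.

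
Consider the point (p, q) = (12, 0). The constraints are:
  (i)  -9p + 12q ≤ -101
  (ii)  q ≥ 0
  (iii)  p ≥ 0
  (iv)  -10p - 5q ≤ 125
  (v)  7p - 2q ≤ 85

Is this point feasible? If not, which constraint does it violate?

(i): -108 ≤ -101 ✓
(ii): 0 ≥ 0 ✓
(iii): 12 ≥ 0 ✓
(iv): -120 ≤ 125 ✓
(v): 84 ≤ 85 ✓

feasible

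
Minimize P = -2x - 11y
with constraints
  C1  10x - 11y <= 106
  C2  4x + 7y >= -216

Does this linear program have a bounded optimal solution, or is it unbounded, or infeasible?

From the feasible point (-43/3, -68/3), moving in the direction (-7, 4) keeps every constraint satisfied while P decreases without bound.

unbounded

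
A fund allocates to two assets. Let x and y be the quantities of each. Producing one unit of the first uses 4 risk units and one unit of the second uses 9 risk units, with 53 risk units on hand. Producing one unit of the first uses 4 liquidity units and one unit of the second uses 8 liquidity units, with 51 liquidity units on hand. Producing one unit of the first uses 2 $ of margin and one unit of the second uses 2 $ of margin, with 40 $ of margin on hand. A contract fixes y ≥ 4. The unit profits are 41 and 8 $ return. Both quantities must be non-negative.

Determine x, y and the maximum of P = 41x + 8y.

x = 17/4, y = 4, maximum P = 825/4

Extreme points and P = 41x + 8y:
  (0, 53/9) → P = 424/9
  (0, 4) → P = 32
  (17/4, 4) → P = 825/4

The optimum lies where 4x + 9y = 53 and y = 4.
Solving simultaneously gives x = 17/4, y = 4.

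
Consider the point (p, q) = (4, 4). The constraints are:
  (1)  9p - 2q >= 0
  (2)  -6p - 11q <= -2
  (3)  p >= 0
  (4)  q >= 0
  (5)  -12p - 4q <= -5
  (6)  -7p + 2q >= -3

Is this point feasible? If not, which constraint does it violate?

not feasible — violates (6)

Constraint (6): -7p + 2q = -20, which is not ≥ -3. All other constraints are satisfied.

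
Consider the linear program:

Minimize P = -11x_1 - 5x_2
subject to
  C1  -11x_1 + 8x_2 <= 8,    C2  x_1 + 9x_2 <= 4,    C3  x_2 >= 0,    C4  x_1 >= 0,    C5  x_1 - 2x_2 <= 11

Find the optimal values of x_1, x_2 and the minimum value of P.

Extreme points and P = -11x_1 - 5x_2:
  (4, 0) → P = -44
  (0, 4/9) → P = -20/9
  (0, 0) → P = 0

At the optimal vertex, x_1 + 9x_2 = 4 and x_2 = 0.
Solving simultaneously gives x_1 = 4, x_2 = 0.

x_1 = 4, x_2 = 0, minimum P = -44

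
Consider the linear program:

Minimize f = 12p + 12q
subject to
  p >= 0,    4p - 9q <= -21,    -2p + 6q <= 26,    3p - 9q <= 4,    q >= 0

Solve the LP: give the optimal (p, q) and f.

p = 0, q = 7/3, minimum f = 28

Feasible corners and f = 12p + 12q:
  (0, 7/3) → f = 28
  (0, 13/3) → f = 52
  (18, 31/3) → f = 340

The binding constraints are p = 0 and 4p - 9q = -21.
Solving simultaneously gives p = 0, q = 7/3.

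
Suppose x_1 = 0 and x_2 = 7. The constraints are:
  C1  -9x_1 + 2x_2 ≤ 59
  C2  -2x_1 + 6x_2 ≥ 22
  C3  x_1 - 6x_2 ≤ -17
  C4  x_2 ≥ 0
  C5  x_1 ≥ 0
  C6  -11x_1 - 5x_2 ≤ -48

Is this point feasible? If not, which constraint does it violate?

not feasible — violates C6

Constraint C6: -11x_1 - 5x_2 = -35, which is not ≤ -48. All other constraints are satisfied.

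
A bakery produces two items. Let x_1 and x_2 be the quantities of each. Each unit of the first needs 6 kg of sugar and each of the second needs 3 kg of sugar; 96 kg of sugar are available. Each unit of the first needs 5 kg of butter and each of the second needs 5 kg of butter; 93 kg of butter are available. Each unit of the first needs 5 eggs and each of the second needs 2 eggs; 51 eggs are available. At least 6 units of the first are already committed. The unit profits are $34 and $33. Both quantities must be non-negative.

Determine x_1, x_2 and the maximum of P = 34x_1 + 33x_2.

Extreme points and P = 34x_1 + 33x_2:
  (51/5, 0) → P = 1734/5
  (6, 0) → P = 204
  (6, 21/2) → P = 1101/2

The binding constraints are 5x_1 + 2x_2 = 51 and x_1 = 6.
Solving simultaneously gives x_1 = 6, x_2 = 21/2.

x_1 = 6, x_2 = 21/2, maximum P = 1101/2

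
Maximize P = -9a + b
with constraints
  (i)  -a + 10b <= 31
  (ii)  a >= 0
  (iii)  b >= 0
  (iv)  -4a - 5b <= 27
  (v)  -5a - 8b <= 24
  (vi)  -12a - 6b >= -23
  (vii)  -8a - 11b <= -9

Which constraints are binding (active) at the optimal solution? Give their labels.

(i) and (ii)

Extreme points and P = -9a + b:
  (0, 31/10) → P = 31/10
  (22/63, 395/126) → P = -1/126
  (0, 9/11) → P = 9/11
  (23/12, 0) → P = -69/4
  (9/8, 0) → P = -81/8

The maximum is at (0, 31/10). Substituting into each constraint, equality holds for (i) and (ii); the remaining constraints have slack.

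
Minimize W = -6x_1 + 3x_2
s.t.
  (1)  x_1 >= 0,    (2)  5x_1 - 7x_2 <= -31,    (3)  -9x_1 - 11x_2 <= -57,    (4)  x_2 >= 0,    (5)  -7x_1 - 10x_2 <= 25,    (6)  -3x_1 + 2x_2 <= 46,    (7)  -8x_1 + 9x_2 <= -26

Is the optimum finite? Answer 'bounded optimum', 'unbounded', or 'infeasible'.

From the feasible point (461/11, 378/11), moving in the direction (7, 5) keeps every constraint satisfied while W decreases without bound.

unbounded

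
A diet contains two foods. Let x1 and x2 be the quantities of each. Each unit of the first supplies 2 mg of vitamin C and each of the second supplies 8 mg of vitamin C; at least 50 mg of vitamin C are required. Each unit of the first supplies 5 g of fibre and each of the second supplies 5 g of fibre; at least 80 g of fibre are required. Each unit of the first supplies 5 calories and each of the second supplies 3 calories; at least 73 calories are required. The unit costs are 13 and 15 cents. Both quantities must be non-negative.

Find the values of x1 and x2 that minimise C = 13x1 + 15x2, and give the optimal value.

Extreme points and C = 13x1 + 15x2:
  (0, 73/3) → C = 365
  (25, 0) → C = 325
  (13, 3) → C = 214
  (25/2, 7/2) → C = 215
The feasible region is unbounded (it extends along (0, 1), (1, 0)), but C strictly increases along every unbounded feasible direction, so there is no improving ray and the minimum is attained at a vertex.

The optimum lies where 2x1 + 8x2 = 50 and 5x1 + 5x2 = 80.
Solving simultaneously gives x1 = 13, x2 = 3.

x1 = 13, x2 = 3, minimum C = 214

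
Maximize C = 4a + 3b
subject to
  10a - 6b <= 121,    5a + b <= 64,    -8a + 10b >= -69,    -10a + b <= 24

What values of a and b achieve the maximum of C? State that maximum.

a = 8/3, b = 152/3, maximum C = 488/3

At the optimal vertex, 5a + b = 64 and -10a + b = 24.
Solving simultaneously gives a = 8/3, b = 152/3.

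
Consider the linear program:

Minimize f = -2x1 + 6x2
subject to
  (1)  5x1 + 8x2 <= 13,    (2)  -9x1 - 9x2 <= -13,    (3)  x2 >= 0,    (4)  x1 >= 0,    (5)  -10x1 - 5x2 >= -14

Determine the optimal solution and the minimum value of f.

x1 = 61/45, x2 = 4/45, minimum f = -98/45

Vertices and f = -2x1 + 6x2:
  (0, 13/8) → f = 39/4
  (47/55, 12/11) → f = 266/55
  (0, 13/9) → f = 26/3
  (61/45, 4/45) → f = -98/45

The optimum lies where -9x1 - 9x2 = -13 and -10x1 - 5x2 = -14.
Solving simultaneously gives x1 = 61/45, x2 = 4/45.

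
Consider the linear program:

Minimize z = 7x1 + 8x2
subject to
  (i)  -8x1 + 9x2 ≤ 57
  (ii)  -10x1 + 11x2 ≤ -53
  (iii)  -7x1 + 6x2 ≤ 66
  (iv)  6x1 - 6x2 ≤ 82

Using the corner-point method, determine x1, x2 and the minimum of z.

x1 = -148, x2 = -485/3, minimum z = -6988/3

Feasible corners and z = 7x1 + 8x2:
  (-1044/17, -1031/17) → z = -15556/17
  (292/3, 251/3) → z = 4052/3
  (-148, -485/3) → z = -6988/3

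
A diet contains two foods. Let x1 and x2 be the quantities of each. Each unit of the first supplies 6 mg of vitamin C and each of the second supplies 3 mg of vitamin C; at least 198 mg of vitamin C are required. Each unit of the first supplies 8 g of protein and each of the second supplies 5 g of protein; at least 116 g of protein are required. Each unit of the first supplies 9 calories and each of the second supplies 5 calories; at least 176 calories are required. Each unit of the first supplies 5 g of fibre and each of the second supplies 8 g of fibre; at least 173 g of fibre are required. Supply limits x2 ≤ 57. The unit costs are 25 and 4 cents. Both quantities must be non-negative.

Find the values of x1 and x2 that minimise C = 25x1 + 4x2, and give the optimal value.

x1 = 9/2, x2 = 57, minimum C = 681/2

Vertices and C = 25x1 + 4x2:
  (173/5, 0) → C = 865
  (355/11, 16/11) → C = 8939/11
  (9/2, 57) → C = 681/2
The feasible region is unbounded (it extends along (1, 0)), but C strictly increases along every unbounded feasible direction, so there is no improving ray and the minimum is attained at a vertex.

At the optimal vertex, 6x1 + 3x2 = 198 and x2 = 57.
Solving simultaneously gives x1 = 9/2, x2 = 57.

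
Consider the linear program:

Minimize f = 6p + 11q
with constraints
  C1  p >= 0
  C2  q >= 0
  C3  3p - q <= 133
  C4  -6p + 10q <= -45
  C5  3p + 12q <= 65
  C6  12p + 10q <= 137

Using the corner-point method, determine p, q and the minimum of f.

Vertices and f = 6p + 11q:
  (15/2, 0) → f = 45
  (137/12, 0) → f = 137/2
  (91/9, 47/30) → f = 779/10

The binding constraints are q = 0 and -6p + 10q = -45.
Solving simultaneously gives p = 15/2, q = 0.

p = 15/2, q = 0, minimum f = 45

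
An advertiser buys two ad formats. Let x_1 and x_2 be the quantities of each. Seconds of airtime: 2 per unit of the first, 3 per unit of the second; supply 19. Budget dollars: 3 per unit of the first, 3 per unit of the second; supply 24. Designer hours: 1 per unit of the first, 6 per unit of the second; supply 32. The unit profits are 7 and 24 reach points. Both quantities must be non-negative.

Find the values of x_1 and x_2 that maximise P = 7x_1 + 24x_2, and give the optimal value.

Vertices and P = 7x_1 + 24x_2:
  (0, 0) → P = 0
  (0, 16/3) → P = 128
  (8, 0) → P = 56
  (5, 3) → P = 107
  (2, 5) → P = 134

The binding constraints are 2x_1 + 3x_2 = 19 and x_1 + 6x_2 = 32.
Solving simultaneously gives x_1 = 2, x_2 = 5.

x_1 = 2, x_2 = 5, maximum P = 134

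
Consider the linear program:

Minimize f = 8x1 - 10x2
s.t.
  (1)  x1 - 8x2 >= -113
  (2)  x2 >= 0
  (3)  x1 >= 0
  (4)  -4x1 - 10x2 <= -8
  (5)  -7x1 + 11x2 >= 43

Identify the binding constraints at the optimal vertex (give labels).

(1) and (3)

Corner points and f = 8x1 - 10x2:
  (0, 113/8) → f = -565/4
  (899/45, 748/45) → f = -32/5
  (0, 43/11) → f = -430/11

The minimum is at (0, 113/8). Substituting into each constraint, equality holds for (1) and (3); the remaining constraints have slack.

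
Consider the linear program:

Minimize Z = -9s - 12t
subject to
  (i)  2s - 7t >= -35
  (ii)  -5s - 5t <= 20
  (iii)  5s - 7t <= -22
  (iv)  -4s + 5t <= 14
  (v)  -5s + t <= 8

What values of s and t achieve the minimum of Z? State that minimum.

s = 13/3, t = 131/21, minimum Z = -797/7

Vertices and Z = -9s - 12t:
  (13/3, 131/21) → Z = -797/7
  (77/18, 56/9) → Z = -679/6
  (4, 6) → Z = -108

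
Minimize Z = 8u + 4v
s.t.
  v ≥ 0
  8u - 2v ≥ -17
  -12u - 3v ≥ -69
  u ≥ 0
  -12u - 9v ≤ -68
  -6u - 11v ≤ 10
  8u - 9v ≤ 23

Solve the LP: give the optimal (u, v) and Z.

u = 0, v = 68/9, minimum Z = 272/9

The optimum lies where u = 0 and -12u - 9v = -68.
Solving simultaneously gives u = 0, v = 68/9.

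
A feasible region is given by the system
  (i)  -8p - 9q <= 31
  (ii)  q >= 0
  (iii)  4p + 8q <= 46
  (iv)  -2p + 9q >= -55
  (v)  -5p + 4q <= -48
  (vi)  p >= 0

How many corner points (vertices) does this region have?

Of the 15 pairwise boundary intersections, those satisfying every inequality are:
  (23/2, 0)
  (48/5, 0)
  (71/7, 19/28)

3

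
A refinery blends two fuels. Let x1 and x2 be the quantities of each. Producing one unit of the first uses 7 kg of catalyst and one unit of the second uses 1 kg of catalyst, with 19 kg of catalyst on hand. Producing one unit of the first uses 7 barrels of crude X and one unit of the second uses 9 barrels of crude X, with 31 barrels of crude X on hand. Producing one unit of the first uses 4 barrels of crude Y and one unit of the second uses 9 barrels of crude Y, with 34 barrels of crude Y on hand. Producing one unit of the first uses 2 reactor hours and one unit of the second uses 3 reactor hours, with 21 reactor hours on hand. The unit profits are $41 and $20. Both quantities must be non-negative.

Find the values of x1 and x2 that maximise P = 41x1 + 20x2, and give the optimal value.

x1 = 5/2, x2 = 3/2, maximum P = 265/2

Extreme points and P = 41x1 + 20x2:
  (0, 0) → P = 0
  (0, 31/9) → P = 620/9
  (19/7, 0) → P = 779/7
  (5/2, 3/2) → P = 265/2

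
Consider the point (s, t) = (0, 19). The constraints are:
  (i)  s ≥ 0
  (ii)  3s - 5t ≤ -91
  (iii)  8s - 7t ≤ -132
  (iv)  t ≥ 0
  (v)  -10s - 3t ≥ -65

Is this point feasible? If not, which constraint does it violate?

feasible

(i): 0 ≥ 0 ✓
(ii): -95 ≤ -91 ✓
(iii): -133 ≤ -132 ✓
(iv): 19 ≥ 0 ✓
(v): -57 ≥ -65 ✓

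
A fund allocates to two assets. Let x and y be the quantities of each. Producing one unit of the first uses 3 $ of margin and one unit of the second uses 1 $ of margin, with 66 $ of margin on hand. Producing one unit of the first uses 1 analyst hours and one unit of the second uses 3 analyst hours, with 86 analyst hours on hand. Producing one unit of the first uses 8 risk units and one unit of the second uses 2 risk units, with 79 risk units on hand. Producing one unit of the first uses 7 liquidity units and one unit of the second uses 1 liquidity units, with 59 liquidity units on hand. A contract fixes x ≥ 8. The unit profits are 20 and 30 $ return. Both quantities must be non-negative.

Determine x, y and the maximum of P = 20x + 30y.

x = 8, y = 3, maximum P = 250

Vertices and P = 20x + 30y:
  (59/7, 0) → P = 1180/7
  (8, 0) → P = 160
  (8, 3) → P = 250

The optimum lies where 7x + y = 59 and x = 8.
Solving simultaneously gives x = 8, y = 3.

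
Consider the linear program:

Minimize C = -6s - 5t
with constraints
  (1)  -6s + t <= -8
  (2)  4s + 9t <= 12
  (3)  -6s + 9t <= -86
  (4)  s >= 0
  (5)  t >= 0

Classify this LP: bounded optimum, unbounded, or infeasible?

The boundaries -6s + t = -8 and 4s + 9t = 12 meet at (42/29, 20/29), but that point violates -6s + 9t ≤ -86. Every candidate vertex is excluded by some other constraint, so the feasible region is empty.

infeasible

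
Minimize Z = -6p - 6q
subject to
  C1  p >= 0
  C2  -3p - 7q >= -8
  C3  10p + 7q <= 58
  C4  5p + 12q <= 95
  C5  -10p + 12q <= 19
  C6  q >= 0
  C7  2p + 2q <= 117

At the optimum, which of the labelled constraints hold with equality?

Feasible corners and Z = -6p - 6q:
  (0, 8/7) → Z = -48/7
  (0, 0) → Z = 0
  (8/3, 0) → Z = -16

The minimum is at (8/3, 0). Substituting into each constraint, equality holds for C2 and C6; the remaining constraints have slack.

C2 and C6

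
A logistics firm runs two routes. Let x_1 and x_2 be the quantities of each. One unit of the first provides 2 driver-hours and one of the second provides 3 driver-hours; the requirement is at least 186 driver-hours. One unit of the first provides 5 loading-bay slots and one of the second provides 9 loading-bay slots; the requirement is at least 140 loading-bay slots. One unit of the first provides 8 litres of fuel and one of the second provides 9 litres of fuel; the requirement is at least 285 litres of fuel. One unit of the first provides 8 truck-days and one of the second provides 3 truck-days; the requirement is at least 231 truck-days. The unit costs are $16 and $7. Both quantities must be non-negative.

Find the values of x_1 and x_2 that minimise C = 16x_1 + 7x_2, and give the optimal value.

Vertices and C = 16x_1 + 7x_2:
  (0, 77) → C = 539
  (93, 0) → C = 1488
  (15/2, 57) → C = 519
The feasible region is unbounded (it extends along (0, 1), (1, 0)), but C strictly increases along every unbounded feasible direction, so there is no improving ray and the minimum is attained at a vertex.

x_1 = 15/2, x_2 = 57, minimum C = 519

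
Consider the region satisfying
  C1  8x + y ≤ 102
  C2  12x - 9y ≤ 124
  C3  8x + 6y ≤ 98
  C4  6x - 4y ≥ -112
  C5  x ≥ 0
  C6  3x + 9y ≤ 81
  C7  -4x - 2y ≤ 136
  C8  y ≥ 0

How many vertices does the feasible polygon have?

Pairwise boundary intersections that survive every other constraint:
  (271/24, 23/18)
  (31/3, 0)
  (22/3, 59/9)
  (0, 9)
  (0, 0)

5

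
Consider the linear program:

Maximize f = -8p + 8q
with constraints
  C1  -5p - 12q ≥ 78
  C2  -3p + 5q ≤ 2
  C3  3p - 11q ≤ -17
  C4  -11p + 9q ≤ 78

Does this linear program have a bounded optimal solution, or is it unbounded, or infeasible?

The boundaries -5p - 12q = 78 and -3p + 5q = 2 meet at (-414/61, -224/61), but that point violates 3p - 11q ≤ -17. Every candidate vertex is excluded by some other constraint, so the feasible region is empty.

infeasible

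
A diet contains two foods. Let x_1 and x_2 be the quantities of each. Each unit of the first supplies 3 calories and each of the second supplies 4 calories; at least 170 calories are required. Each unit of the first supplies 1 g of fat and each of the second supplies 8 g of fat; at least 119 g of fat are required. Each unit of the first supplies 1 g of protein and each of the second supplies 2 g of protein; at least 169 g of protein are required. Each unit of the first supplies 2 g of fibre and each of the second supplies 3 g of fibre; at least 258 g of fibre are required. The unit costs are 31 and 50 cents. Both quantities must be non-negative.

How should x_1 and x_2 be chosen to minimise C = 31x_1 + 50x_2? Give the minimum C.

x_1 = 9, x_2 = 80, minimum C = 4279

Corner points and C = 31x_1 + 50x_2:
  (0, 86) → C = 4300
  (169, 0) → C = 5239
  (9, 80) → C = 4279
The feasible region is unbounded (it extends along (0, 1), (1, 0)), but C strictly increases along every unbounded feasible direction, so there is no improving ray and the minimum is attained at a vertex.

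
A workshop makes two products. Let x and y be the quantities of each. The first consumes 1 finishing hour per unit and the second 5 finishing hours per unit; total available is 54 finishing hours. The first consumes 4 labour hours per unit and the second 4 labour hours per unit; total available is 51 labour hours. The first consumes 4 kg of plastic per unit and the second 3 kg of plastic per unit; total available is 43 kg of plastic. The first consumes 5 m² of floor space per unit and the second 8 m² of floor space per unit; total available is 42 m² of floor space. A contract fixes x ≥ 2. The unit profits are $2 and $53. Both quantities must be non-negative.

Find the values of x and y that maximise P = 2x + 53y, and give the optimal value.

x = 2, y = 4, maximum P = 216

At the optimal vertex, 5x + 8y = 42 and x = 2.
Solving simultaneously gives x = 2, y = 4.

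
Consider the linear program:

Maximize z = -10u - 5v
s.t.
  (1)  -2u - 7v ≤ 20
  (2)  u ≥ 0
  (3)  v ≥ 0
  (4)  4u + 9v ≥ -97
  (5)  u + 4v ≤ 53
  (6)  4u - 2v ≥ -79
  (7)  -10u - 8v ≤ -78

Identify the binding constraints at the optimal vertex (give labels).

Extreme points and z = -10u - 5v:
  (0, 53/4) → z = -265/4
  (0, 39/4) → z = -195/4
  (53, 0) → z = -530
  (39/5, 0) → z = -78

The maximum is at (0, 39/4). Substituting into each constraint, equality holds for (2) and (7); the remaining constraints have slack.

(2) and (7)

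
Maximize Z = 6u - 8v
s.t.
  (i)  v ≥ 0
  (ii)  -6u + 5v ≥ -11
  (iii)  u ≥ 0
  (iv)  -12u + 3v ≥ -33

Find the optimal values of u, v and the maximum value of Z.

u = 11/6, v = 0, maximum Z = 11

Feasible corners and Z = 6u - 8v:
  (11/6, 0) → Z = 11
  (0, 0) → Z = 0
  (22/7, 11/7) → Z = 44/7
The feasible region is unbounded (it extends along (0, 1), (1, 4)), but Z strictly decreases along every unbounded feasible direction, so there is no improving ray and the maximum is attained at a vertex.

The optimum lies where v = 0 and -6u + 5v = -11.
Solving simultaneously gives u = 11/6, v = 0.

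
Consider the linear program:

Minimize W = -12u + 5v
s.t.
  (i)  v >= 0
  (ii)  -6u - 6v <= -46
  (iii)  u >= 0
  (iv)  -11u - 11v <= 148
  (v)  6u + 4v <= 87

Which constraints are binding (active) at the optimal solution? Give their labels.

Extreme points and W = -12u + 5v:
  (23/3, 0) → W = -92
  (29/2, 0) → W = -174
  (0, 23/3) → W = 115/3
  (0, 87/4) → W = 435/4

The minimum is at (29/2, 0). Substituting into each constraint, equality holds for (i) and (v); the remaining constraints have slack.

(i) and (v)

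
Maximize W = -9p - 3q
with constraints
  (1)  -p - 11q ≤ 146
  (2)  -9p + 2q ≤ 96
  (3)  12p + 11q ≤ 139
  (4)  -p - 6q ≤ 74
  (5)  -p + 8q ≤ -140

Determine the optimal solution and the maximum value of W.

Corner points and W = -9p - 3q:
  (285/11, -1891/121) → W = -22542/121
  (372/19, -286/19) → W = -2490/19
  (2652/107, -1541/107) → W = -19245/107

The optimum lies where -p - 11q = 146 and -p + 8q = -140.
Solving simultaneously gives p = 372/19, q = -286/19.

p = 372/19, q = -286/19, maximum W = -2490/19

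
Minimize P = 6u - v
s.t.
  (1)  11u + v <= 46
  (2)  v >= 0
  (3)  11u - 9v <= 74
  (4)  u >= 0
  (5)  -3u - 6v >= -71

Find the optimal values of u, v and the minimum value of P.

Corner points and P = 6u - v:
  (46/11, 0) → P = 276/11
  (205/63, 643/63) → P = 587/63
  (0, 0) → P = 0
  (0, 71/6) → P = -71/6

u = 0, v = 71/6, minimum P = -71/6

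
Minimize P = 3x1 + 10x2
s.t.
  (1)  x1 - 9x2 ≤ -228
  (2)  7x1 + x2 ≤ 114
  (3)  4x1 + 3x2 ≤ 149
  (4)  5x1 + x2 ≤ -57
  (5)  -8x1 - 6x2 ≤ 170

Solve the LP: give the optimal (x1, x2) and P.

Corner points and P = 3x1 + 10x2:
  (-741/46, 1083/46) → P = 8607/46
  (-483/13, 827/39) → P = 3923/39
  (-320/11, 973/11) → P = 8770/11
The feasible region is unbounded (it extends along (-3, 4)), but P strictly increases along every unbounded feasible direction, so there is no improving ray and the minimum is attained at a vertex.

The optimum lies where x1 - 9x2 = -228 and -8x1 - 6x2 = 170.
Solving simultaneously gives x1 = -483/13, x2 = 827/39.

x1 = -483/13, x2 = 827/39, minimum P = 3923/39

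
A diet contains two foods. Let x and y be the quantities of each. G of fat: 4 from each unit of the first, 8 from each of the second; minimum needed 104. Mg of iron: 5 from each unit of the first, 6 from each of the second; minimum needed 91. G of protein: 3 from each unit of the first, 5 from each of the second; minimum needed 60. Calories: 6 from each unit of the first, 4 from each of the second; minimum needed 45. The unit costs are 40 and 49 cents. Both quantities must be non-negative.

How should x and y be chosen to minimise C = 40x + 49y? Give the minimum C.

x = 13/2, y = 39/4, minimum C = 2951/4

Vertices and C = 40x + 49y:
  (0, 91/6) → C = 4459/6
  (26, 0) → C = 1040
  (13/2, 39/4) → C = 2951/4
The feasible region is unbounded (it extends along (0, 1), (1, 0)), but C strictly increases along every unbounded feasible direction, so there is no improving ray and the minimum is attained at a vertex.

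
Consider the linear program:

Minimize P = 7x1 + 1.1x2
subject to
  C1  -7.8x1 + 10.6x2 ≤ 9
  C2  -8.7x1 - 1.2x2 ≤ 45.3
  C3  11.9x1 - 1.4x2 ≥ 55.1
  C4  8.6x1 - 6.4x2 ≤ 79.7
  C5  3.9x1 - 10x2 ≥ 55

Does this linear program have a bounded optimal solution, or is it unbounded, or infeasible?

Extreme points and P = 7x1 + 1.1x2:
  (12053/3206, -47457/6412) → P = 1165393/64120
  (23700/5677, -43961/11354) → P = 2834429/113540
  (11125/1526, -16217/6104) → P = 2936613/61040
The feasible region has finitely many vertices and no improving ray; the minimum is 1165393/64120 at (12053/3206, -47457/6412).

bounded optimum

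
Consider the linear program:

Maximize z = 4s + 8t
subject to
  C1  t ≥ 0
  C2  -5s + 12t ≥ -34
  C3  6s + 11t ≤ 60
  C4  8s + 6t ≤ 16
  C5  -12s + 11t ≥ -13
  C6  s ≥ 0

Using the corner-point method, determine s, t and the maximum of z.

s = 0, t = 8/3, maximum z = 64/3

Corner points and z = 4s + 8t:
  (13/12, 0) → z = 13/3
  (0, 0) → z = 0
  (127/80, 11/20) → z = 43/4
  (0, 8/3) → z = 64/3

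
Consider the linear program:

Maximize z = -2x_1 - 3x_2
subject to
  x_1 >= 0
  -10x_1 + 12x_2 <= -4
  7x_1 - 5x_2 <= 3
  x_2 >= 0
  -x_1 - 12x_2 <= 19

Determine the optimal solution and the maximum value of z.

x_1 = 2/5, x_2 = 0, maximum z = -4/5

Feasible corners and z = -2x_1 - 3x_2:
  (8/17, 1/17) → z = -19/17
  (2/5, 0) → z = -4/5
  (3/7, 0) → z = -6/7

At the optimal vertex, -10x_1 + 12x_2 = -4 and x_2 = 0.
Solving simultaneously gives x_1 = 2/5, x_2 = 0.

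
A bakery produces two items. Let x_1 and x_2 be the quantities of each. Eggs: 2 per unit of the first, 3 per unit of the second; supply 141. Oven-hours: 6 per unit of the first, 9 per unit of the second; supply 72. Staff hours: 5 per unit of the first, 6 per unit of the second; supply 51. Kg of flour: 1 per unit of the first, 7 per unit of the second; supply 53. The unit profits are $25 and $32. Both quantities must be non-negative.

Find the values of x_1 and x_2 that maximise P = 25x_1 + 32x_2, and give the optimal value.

Extreme points and P = 25x_1 + 32x_2:
  (0, 0) → P = 0
  (0, 53/7) → P = 1696/7
  (51/5, 0) → P = 255
  (3, 6) → P = 267
  (9/11, 82/11) → P = 259

The binding constraints are 6x_1 + 9x_2 = 72 and 5x_1 + 6x_2 = 51.
Solving simultaneously gives x_1 = 3, x_2 = 6.

x_1 = 3, x_2 = 6, maximum P = 267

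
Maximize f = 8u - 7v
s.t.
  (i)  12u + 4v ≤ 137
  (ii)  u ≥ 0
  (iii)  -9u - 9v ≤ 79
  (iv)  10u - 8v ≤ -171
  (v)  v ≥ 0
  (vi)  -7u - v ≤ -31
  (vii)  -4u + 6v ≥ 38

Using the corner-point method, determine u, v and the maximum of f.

The optimum lies where 10u - 8v = -171 and -7u - v = -31.
Solving simultaneously gives u = 7/6, v = 137/6.

u = 7/6, v = 137/6, maximum f = -301/2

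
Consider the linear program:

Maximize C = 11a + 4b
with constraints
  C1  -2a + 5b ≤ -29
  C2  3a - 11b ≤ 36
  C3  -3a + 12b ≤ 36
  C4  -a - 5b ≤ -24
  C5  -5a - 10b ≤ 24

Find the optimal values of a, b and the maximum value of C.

a = 276, b = 72, maximum C = 3324

Feasible corners and C = 11a + 4b:
  (139/7, 15/7) → C = 227
  (176/3, 53/3) → C = 716
  (276, 72) → C = 3324

At the optimal vertex, 3a - 11b = 36 and -3a + 12b = 36.
Solving simultaneously gives a = 276, b = 72.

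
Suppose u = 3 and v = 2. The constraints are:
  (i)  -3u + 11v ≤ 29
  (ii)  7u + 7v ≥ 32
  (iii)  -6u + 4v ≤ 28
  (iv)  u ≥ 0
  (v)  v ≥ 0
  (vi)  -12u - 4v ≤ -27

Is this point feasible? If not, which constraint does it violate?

feasible

(i): 13 ≤ 29 ✓
(ii): 35 ≥ 32 ✓
(iii): -10 ≤ 28 ✓
(iv): 3 ≥ 0 ✓
(v): 2 ≥ 0 ✓
(vi): -44 ≤ -27 ✓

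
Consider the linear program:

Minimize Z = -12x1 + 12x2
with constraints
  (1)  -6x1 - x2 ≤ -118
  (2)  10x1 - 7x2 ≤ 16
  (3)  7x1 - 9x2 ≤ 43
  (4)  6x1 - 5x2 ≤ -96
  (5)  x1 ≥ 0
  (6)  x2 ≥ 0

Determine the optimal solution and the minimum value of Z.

Extreme points and Z = -12x1 + 12x2:
  (247/18, 107/3) → Z = 790/3
  (0, 118) → Z = 1416
  (94, 132) → Z = 456
The feasible region is unbounded (it extends along (0, 1), (7, 10)), but Z strictly increases along every unbounded feasible direction, so there is no improving ray and the minimum is attained at a vertex.

At the optimal vertex, -6x1 - x2 = -118 and 6x1 - 5x2 = -96.
Solving simultaneously gives x1 = 247/18, x2 = 107/3.

x1 = 247/18, x2 = 107/3, minimum Z = 790/3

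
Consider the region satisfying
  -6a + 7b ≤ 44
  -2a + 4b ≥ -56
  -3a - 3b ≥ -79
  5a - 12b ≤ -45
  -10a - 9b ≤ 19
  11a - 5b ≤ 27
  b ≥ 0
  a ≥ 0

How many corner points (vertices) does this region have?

4

The feasible vertices (each the meet of two boundaries and inside every other half-plane) are:
  (409/47, 646/47)
  (0, 44/7)
  (549/107, 630/107)
  (0, 15/4)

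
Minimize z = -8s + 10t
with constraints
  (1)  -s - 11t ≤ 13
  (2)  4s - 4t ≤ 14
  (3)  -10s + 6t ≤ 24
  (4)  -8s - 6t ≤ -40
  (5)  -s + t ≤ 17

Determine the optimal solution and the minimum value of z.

s = 61/14, t = 6/7, minimum z = -184/7

The feasible region is unbounded (it extends along (1, 1)), but z strictly increases along every unbounded feasible direction, so there is no improving ray and the minimum is attained at a vertex.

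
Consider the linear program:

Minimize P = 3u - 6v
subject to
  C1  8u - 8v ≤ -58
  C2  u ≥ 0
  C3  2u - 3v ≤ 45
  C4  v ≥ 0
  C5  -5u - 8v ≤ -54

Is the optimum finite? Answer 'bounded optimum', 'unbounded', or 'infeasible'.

unbounded

From the feasible point (0, 29/4), moving in the direction (0, 1) keeps every constraint satisfied while P decreases without bound.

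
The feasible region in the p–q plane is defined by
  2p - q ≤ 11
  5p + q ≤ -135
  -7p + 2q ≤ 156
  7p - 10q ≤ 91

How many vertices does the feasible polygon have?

3

Of the 6 pairwise boundary intersections, those satisfying every inequality are:
  (-426/17, -165/17)
  (-1259/57, -1400/57)
  (-871/28, -247/8)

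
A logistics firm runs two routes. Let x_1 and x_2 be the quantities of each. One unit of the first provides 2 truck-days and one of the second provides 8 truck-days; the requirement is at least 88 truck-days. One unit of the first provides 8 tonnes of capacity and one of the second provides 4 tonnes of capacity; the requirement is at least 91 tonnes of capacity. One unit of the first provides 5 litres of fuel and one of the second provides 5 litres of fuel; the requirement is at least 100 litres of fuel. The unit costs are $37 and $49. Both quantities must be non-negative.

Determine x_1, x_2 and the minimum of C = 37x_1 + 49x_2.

Corner points and C = 37x_1 + 49x_2:
  (0, 91/4) → C = 4459/4
  (44, 0) → C = 1628
  (12, 8) → C = 836
  (11/4, 69/4) → C = 947
The feasible region is unbounded (it extends along (0, 1), (1, 0)), but C strictly increases along every unbounded feasible direction, so there is no improving ray and the minimum is attained at a vertex.

At the optimal vertex, 2x_1 + 8x_2 = 88 and 5x_1 + 5x_2 = 100.
Solving simultaneously gives x_1 = 12, x_2 = 8.

x_1 = 12, x_2 = 8, minimum C = 836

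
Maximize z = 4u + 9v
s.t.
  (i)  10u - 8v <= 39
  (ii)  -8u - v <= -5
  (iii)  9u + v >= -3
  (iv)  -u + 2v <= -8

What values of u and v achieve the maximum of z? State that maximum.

u = 7/6, v = -41/12, maximum z = -313/12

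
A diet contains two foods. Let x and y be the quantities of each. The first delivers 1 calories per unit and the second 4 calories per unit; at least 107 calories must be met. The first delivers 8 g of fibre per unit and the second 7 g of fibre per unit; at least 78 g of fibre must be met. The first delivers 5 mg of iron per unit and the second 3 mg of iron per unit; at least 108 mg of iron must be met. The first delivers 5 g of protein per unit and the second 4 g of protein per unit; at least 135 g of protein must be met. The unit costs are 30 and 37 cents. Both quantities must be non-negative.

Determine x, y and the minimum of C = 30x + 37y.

x = 7, y = 25, minimum C = 1135

Vertices and C = 30x + 37y:
  (0, 36) → C = 1332
  (107, 0) → C = 3210
  (7, 25) → C = 1135
  (27/5, 27) → C = 1161
The feasible region is unbounded (it extends along (0, 1), (1, 0)), but C strictly increases along every unbounded feasible direction, so there is no improving ray and the minimum is attained at a vertex.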